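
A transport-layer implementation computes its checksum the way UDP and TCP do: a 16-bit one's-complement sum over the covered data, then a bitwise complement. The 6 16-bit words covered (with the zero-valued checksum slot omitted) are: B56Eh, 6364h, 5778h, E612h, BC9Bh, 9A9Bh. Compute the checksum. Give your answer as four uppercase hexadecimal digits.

526A

One's-complement addition (fold any carry out of bit 15 back into bit 0):
  0xB56E + 0x6364 = 0x118D2 → wrap carry → 0x18D3
  0x18D3 + 0x5778 = 0x0704B
  0x704B + 0xE612 = 0x1565D → wrap carry → 0x565E
  0x565E + 0xBC9B = 0x112F9 → wrap carry → 0x12FA
  0x12FA + 0x9A9B = 0x0AD95
One's-complement sum = 0xAD95.
Checksum = ~0xAD95 & 0xFFFF = 0x526A.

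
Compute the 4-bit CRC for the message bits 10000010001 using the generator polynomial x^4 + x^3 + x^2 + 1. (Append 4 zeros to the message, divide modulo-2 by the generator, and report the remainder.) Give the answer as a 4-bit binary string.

Append 4 zeros: 100000100010000. Divide by 11101 (XOR where the leading bit is 1):
  pos 0: 10000 XOR 11101 = 01101
  pos 1: 11010 XOR 11101 = 00111
  pos 3: 11110 XOR 11101 = 00011
  pos 6: 11001 XOR 11101 = 00100
  pos 8: 10000 XOR 11101 = 01101
  pos 9: 11010 XOR 11101 = 00111
Remainder (last 4 bits) = 1110. This is the CRC / FCS.

1110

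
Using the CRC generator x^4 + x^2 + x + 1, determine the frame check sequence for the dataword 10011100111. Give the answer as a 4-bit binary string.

Append 4 zeros: 100111001110000. Divide by 10111 (XOR where the leading bit is 1):
  pos 0: 10011 XOR 10111 = 00100
  pos 2: 10010 XOR 10111 = 00101
  pos 4: 10101 XOR 10111 = 00010
  pos 7: 10110 XOR 10111 = 00001
Remainder (last 4 bits) = 1000. This is the CRC / FCS.

1000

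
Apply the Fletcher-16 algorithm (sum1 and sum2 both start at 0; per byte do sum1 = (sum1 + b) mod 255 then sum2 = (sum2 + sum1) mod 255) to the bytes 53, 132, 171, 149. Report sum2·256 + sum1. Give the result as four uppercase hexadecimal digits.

4FFA

Running sums (mod 255):
  after byte 0 (53): sum1=53, sum2=53
  after byte 1 (132): sum1=185, sum2=238
  after byte 2 (171): sum1=101, sum2=84
  after byte 3 (149): sum1=250, sum2=79
Checksum = sum2·256 + sum1 = 79·256 + 250 = 20474 = 0x4FFA.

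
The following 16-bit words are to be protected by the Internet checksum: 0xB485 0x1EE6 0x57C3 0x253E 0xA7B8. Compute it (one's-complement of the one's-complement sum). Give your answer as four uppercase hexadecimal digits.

One's-complement addition (fold any carry out of bit 15 back into bit 0):
  0xB485 + 0x1EE6 = 0x0D36B
  0xD36B + 0x57C3 = 0x12B2E → wrap carry → 0x2B2F
  0x2B2F + 0x253E = 0x0506D
  0x506D + 0xA7B8 = 0x0F825
One's-complement sum = 0xF825.
Checksum = ~0xF825 & 0xFFFF = 0x07DA.

07DA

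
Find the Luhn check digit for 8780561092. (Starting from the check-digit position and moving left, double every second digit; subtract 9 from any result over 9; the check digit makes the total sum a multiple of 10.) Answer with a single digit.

7

Partial digits right→left: 2 9 0 1 6 5 0 8 7 8
Double every second digit counting from the check-digit position (so the 1st, 3rd, 5th, ... of the partial from the right).
  doubled (with −9 where >9): 4 0 3 0 5 → sum 12
  kept as-is: 9 1 5 8 8 → sum 31
Total = 12 + 31 = 43.
Check digit = (10 − (43 mod 10)) mod 10 = 7.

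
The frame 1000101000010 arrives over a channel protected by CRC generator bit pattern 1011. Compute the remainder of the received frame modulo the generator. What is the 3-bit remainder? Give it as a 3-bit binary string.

Modulo-2 division of 1000101000010 by 1011:
  pos 0: 1000 XOR 1011 = 0011
  pos 2: 1110 XOR 1011 = 0101
  pos 3: 1011 XOR 1011 = 0000
Remainder = 010 (nonzero — an error is detected).

010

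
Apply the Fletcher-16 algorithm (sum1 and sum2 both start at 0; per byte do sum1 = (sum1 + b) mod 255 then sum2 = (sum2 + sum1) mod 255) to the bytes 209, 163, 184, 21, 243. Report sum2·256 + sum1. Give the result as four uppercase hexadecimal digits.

EF37

Running sums (mod 255):
  after byte 0 (209): sum1=209, sum2=209
  after byte 1 (163): sum1=117, sum2=71
  after byte 2 (184): sum1=46, sum2=117
  after byte 3 (21): sum1=67, sum2=184
  after byte 4 (243): sum1=55, sum2=239
Checksum = sum2·256 + sum1 = 239·256 + 55 = 61239 = 0xEF37.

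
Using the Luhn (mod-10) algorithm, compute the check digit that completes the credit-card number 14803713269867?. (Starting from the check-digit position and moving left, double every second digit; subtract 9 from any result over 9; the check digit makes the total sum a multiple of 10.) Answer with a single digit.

6

Partial digits right→left: 7 6 8 9 6 2 3 1 7 3 0 8 4 1
Double every second digit counting from the check-digit position (so the 1st, 3rd, 5th, ... of the partial from the right).
  doubled (with −9 where >9): 5 7 3 6 5 0 8 → sum 34
  kept as-is: 6 9 2 1 3 8 1 → sum 30
Total = 34 + 30 = 64.
Check digit = (10 − (64 mod 10)) mod 10 = 6.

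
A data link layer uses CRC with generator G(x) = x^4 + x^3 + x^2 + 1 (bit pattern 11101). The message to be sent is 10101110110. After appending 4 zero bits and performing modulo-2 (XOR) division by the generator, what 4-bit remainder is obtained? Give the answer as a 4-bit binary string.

0001

Append 4 zeros: 101011101100000. Divide by 11101 (XOR where the leading bit is 1):
  pos 0: 10101 XOR 11101 = 01000
  pos 1: 10001 XOR 11101 = 01100
  pos 2: 11001 XOR 11101 = 00100
  pos 4: 10001 XOR 11101 = 01100
  pos 5: 11001 XOR 11101 = 00100
  pos 7: 10000 XOR 11101 = 01101
  pos 8: 11010 XOR 11101 = 00111
  pos 10: 11100 XOR 11101 = 00001
Remainder (last 4 bits) = 0001. This is the CRC / FCS.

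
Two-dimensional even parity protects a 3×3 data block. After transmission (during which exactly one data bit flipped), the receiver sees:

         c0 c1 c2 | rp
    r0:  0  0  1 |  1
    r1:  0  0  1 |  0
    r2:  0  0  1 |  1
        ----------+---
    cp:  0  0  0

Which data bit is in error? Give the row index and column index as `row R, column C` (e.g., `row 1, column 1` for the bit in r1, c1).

row 1, column 2

Recompute each row's even parity and compare to rp:
  r0: data parity 1, sent rp 1 → ok
  r1: data parity 1, sent rp 0 → mismatch
  r2: data parity 1, sent rp 1 → ok
Recompute each column's even parity and compare to cp:
  c0: data parity 0, sent cp 0 → ok
  c1: data parity 0, sent cp 0 → ok
  c2: data parity 1, sent cp 0 → mismatch
Exactly one row (r1) and one column (c2) fail → the flipped bit is at their intersection.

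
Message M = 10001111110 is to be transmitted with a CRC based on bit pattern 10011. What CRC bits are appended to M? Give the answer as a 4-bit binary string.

0000

Append 4 zeros: 100011111100000. Divide by 10011 (XOR where the leading bit is 1):
  pos 0: 10001 XOR 10011 = 00010
  pos 3: 10111 XOR 10011 = 00100
  pos 5: 10011 XOR 10011 = 00000
Remainder (last 4 bits) = 0000. This is the CRC / FCS.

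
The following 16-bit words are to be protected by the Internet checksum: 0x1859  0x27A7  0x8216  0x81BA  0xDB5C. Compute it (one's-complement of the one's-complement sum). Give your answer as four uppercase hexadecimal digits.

E0D1

One's-complement addition (fold any carry out of bit 15 back into bit 0):
  0x1859 + 0x27A7 = 0x04000
  0x4000 + 0x8216 = 0x0C216
  0xC216 + 0x81BA = 0x143D0 → wrap carry → 0x43D1
  0x43D1 + 0xDB5C = 0x11F2D → wrap carry → 0x1F2E
One's-complement sum = 0x1F2E.
Checksum = ~0x1F2E & 0xFFFF = 0xE0D1.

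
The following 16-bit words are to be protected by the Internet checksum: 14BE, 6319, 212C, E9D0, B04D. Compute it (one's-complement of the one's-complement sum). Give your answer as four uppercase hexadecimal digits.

One's-complement addition (fold any carry out of bit 15 back into bit 0):
  0x14BE + 0x6319 = 0x077D7
  0x77D7 + 0x212C = 0x09903
  0x9903 + 0xE9D0 = 0x182D3 → wrap carry → 0x82D4
  0x82D4 + 0xB04D = 0x13321 → wrap carry → 0x3322
One's-complement sum = 0x3322.
Checksum = ~0x3322 & 0xFFFF = 0xCCDD.

CCDD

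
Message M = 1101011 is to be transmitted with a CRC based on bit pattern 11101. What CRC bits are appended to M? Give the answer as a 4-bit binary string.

Append 4 zeros: 11010110000. Divide by 11101 (XOR where the leading bit is 1):
  pos 0: 11010 XOR 11101 = 00111
  pos 2: 11111 XOR 11101 = 00010
  pos 5: 10000 XOR 11101 = 01101
  pos 6: 11010 XOR 11101 = 00111
Remainder (last 4 bits) = 0111. This is the CRC / FCS.

0111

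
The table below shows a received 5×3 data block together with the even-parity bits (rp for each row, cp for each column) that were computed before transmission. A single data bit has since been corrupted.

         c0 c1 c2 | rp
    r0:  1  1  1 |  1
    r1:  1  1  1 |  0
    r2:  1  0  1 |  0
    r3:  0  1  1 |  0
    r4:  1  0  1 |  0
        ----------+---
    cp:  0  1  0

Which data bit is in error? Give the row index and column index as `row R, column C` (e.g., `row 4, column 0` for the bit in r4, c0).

row 1, column 2

Recompute each row's even parity and compare to rp:
  r0: data parity 1, sent rp 1 → ok
  r1: data parity 1, sent rp 0 → mismatch
  r2: data parity 0, sent rp 0 → ok
  r3: data parity 0, sent rp 0 → ok
  r4: data parity 0, sent rp 0 → ok
Recompute each column's even parity and compare to cp:
  c0: data parity 0, sent cp 0 → ok
  c1: data parity 1, sent cp 1 → ok
  c2: data parity 1, sent cp 0 → mismatch
Exactly one row (r1) and one column (c2) fail → the flipped bit is at their intersection.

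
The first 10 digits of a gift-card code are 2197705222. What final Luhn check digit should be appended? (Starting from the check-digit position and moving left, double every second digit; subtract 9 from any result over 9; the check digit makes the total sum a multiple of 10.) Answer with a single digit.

Partial digits right→left: 2 2 2 5 0 7 7 9 1 2
Double every second digit counting from the check-digit position (so the 1st, 3rd, 5th, ... of the partial from the right).
  doubled (with −9 where >9): 4 4 0 5 2 → sum 15
  kept as-is: 2 5 7 9 2 → sum 25
Total = 15 + 25 = 40.
Check digit = (10 − (40 mod 10)) mod 10 = 0.

0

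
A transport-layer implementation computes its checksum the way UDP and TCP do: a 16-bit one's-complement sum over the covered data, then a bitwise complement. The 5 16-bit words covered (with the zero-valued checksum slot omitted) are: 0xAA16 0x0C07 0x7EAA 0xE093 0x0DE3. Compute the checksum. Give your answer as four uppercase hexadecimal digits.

One's-complement addition (fold any carry out of bit 15 back into bit 0):
  0xAA16 + 0x0C07 = 0x0B61D
  0xB61D + 0x7EAA = 0x134C7 → wrap carry → 0x34C8
  0x34C8 + 0xE093 = 0x1155B → wrap carry → 0x155C
  0x155C + 0x0DE3 = 0x0233F
One's-complement sum = 0x233F.
Checksum = ~0x233F & 0xFFFF = 0xDCC0.

DCC0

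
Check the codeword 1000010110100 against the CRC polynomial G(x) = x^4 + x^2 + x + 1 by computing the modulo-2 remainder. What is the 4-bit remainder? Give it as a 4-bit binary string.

Modulo-2 division of 1000010110100 by 10111:
  pos 0: 10000 XOR 10111 = 00111
  pos 2: 11110 XOR 10111 = 01001
  pos 3: 10011 XOR 10111 = 00100
  pos 5: 10010 XOR 10111 = 00101
  pos 7: 10110 XOR 10111 = 00001
Remainder = 0010 (nonzero — an error is detected).

0010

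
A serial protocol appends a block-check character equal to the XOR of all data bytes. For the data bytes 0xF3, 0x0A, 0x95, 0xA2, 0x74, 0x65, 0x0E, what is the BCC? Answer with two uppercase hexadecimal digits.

XOR the bytes together:
  start with 0xF3
  0xF3 ⊕ 0x0A = 0xF9
  0xF9 ⊕ 0x95 = 0x6C
  0x6C ⊕ 0xA2 = 0xCE
  0xCE ⊕ 0x74 = 0xBA
  0xBA ⊕ 0x65 = 0xDF
  0xDF ⊕ 0x0E = 0xD1

D1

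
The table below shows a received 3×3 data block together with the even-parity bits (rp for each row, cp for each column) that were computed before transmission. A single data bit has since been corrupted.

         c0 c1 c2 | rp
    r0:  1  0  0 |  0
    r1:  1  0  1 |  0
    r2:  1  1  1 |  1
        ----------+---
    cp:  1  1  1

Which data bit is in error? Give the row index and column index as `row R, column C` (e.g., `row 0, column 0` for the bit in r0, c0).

row 0, column 2

Recompute each row's even parity and compare to rp:
  r0: data parity 1, sent rp 0 → mismatch
  r1: data parity 0, sent rp 0 → ok
  r2: data parity 1, sent rp 1 → ok
Recompute each column's even parity and compare to cp:
  c0: data parity 1, sent cp 1 → ok
  c1: data parity 1, sent cp 1 → ok
  c2: data parity 0, sent cp 1 → mismatch
Exactly one row (r0) and one column (c2) fail → the flipped bit is at their intersection.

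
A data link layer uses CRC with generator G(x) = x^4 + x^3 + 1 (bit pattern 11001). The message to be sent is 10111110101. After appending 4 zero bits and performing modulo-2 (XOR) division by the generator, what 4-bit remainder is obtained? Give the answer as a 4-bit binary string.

0101

Append 4 zeros: 101111101010000. Divide by 11001 (XOR where the leading bit is 1):
  pos 0: 10111 XOR 11001 = 01110
  pos 1: 11101 XOR 11001 = 00100
  pos 3: 10010 XOR 11001 = 01011
  pos 4: 10111 XOR 11001 = 01110
  pos 5: 11100 XOR 11001 = 00101
  pos 7: 10110 XOR 11001 = 01111
  pos 8: 11110 XOR 11001 = 00111
  pos 10: 11100 XOR 11001 = 00101
Remainder (last 4 bits) = 0101. This is the CRC / FCS.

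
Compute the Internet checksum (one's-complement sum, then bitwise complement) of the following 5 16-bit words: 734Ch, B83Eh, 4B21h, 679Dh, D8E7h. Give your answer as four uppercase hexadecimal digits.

One's-complement addition (fold any carry out of bit 15 back into bit 0):
  0x734C + 0xB83E = 0x12B8A → wrap carry → 0x2B8B
  0x2B8B + 0x4B21 = 0x076AC
  0x76AC + 0x679D = 0x0DE49
  0xDE49 + 0xD8E7 = 0x1B730 → wrap carry → 0xB731
One's-complement sum = 0xB731.
Checksum = ~0xB731 & 0xFFFF = 0x48CE.

48CE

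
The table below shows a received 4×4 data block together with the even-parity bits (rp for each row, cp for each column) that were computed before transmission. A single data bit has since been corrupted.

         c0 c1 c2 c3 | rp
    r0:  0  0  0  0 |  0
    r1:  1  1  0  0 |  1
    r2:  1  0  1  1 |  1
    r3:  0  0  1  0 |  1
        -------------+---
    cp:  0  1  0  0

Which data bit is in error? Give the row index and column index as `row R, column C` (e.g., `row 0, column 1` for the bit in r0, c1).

row 1, column 3

Recompute each row's even parity and compare to rp:
  r0: data parity 0, sent rp 0 → ok
  r1: data parity 0, sent rp 1 → mismatch
  r2: data parity 1, sent rp 1 → ok
  r3: data parity 1, sent rp 1 → ok
Recompute each column's even parity and compare to cp:
  c0: data parity 0, sent cp 0 → ok
  c1: data parity 1, sent cp 1 → ok
  c2: data parity 0, sent cp 0 → ok
  c3: data parity 1, sent cp 0 → mismatch
Exactly one row (r1) and one column (c3) fail → the flipped bit is at their intersection.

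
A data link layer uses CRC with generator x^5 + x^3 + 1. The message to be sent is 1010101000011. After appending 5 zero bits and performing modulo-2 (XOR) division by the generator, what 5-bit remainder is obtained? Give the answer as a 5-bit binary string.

11111

Append 5 zeros: 101010100001100000. Divide by 101001 (XOR where the leading bit is 1):
  pos 0: 101010 XOR 101001 = 000011
  pos 4: 111000 XOR 101001 = 010001
  pos 5: 100010 XOR 101001 = 001011
  pos 7: 101111 XOR 101001 = 000110
  pos 10: 110000 XOR 101001 = 011001
  pos 11: 110010 XOR 101001 = 011011
  pos 12: 110110 XOR 101001 = 011111
Remainder (last 5 bits) = 11111. This is the CRC / FCS.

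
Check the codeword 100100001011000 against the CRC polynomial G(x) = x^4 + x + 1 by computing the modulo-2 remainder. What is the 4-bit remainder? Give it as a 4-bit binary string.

Modulo-2 division of 100100001011000 by 10011:
  pos 0: 10010 XOR 10011 = 00001
  pos 4: 10001 XOR 10011 = 00010
  pos 7: 10011 XOR 10011 = 00000
Remainder = 0000 (zero — the frame passes the CRC check).

0000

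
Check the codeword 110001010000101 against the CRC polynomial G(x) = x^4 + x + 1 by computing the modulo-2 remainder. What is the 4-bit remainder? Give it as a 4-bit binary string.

Modulo-2 division of 110001010000101 by 10011:
  pos 0: 11000 XOR 10011 = 01011
  pos 1: 10111 XOR 10011 = 00100
  pos 3: 10001 XOR 10011 = 00010
  pos 6: 10000 XOR 10011 = 00011
  pos 9: 11010 XOR 10011 = 01001
  pos 10: 10011 XOR 10011 = 00000
Remainder = 0000 (zero — the frame passes the CRC check).

0000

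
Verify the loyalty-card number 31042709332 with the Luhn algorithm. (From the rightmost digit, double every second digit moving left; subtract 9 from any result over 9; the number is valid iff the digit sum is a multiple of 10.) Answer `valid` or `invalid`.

From the right, keep odd positions and double even positions (subtract 9 from any doubled value over 9):
  doubled (positions 2,4,...): 6 9 5 8 2 → sum 30
  kept (positions 1,3,...): 2 3 0 2 0 3 → sum 10
Total = 40.
40 mod 10 = 0, so the number is valid.

valid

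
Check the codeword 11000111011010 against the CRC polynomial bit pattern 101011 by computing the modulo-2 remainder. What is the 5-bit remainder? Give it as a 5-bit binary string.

00000

Modulo-2 division of 11000111011010 by 101011:
  pos 0: 110001 XOR 101011 = 011010
  pos 1: 110101 XOR 101011 = 011110
  pos 2: 111101 XOR 101011 = 010110
  pos 3: 101100 XOR 101011 = 000111
  pos 6: 111110 XOR 101011 = 010101
  pos 7: 101011 XOR 101011 = 000000
Remainder = 00000 (zero — the frame passes the CRC check).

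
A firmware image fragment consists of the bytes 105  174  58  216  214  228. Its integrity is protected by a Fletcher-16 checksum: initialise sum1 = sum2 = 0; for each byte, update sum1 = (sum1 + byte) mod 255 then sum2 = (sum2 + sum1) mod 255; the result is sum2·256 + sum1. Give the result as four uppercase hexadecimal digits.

E7E6

Running sums (mod 255):
  after byte 0 (105): sum1=105, sum2=105
  after byte 1 (174): sum1=24, sum2=129
  after byte 2 (58): sum1=82, sum2=211
  after byte 3 (216): sum1=43, sum2=254
  after byte 4 (214): sum1=2, sum2=1
  after byte 5 (228): sum1=230, sum2=231
Checksum = sum2·256 + sum1 = 231·256 + 230 = 59366 = 0xE7E6.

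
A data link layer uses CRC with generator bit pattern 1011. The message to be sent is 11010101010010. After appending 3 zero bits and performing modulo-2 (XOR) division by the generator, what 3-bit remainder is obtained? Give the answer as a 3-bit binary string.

110

Append 3 zeros: 11010101010010000. Divide by 1011 (XOR where the leading bit is 1):
  pos 0: 1101 XOR 1011 = 0110
  pos 1: 1100 XOR 1011 = 0111
  pos 2: 1111 XOR 1011 = 0100
  pos 3: 1000 XOR 1011 = 0011
  pos 5: 1110 XOR 1011 = 0101
  pos 6: 1011 XOR 1011 = 0000
  pos 12: 1000 XOR 1011 = 0011
Remainder (last 3 bits) = 110. This is the CRC / FCS.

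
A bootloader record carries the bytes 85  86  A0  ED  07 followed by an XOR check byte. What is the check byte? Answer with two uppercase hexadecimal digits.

XOR the bytes together:
  start with 0x85
  0x85 ⊕ 0x86 = 0x03
  0x03 ⊕ 0xA0 = 0xA3
  0xA3 ⊕ 0xED = 0x4E
  0x4E ⊕ 0x07 = 0x49

49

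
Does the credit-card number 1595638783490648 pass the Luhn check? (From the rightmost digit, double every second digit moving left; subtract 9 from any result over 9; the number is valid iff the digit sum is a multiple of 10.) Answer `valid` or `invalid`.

valid

From the right, keep odd positions and double even positions (subtract 9 from any doubled value over 9):
  doubled (positions 2,4,...): 8 0 8 7 7 3 9 2 → sum 44
  kept (positions 1,3,...): 8 6 9 3 7 3 5 5 → sum 46
Total = 90.
90 mod 10 = 0, so the number is valid.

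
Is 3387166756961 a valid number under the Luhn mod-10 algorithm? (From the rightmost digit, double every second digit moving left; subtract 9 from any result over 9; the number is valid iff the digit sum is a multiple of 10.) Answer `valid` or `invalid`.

invalid

From the right, keep odd positions and double even positions (subtract 9 from any doubled value over 9):
  doubled (positions 2,4,...): 3 3 5 3 5 6 → sum 25
  kept (positions 1,3,...): 1 9 5 6 1 8 3 → sum 33
Total = 58.
58 mod 10 = 8, so the number is invalid.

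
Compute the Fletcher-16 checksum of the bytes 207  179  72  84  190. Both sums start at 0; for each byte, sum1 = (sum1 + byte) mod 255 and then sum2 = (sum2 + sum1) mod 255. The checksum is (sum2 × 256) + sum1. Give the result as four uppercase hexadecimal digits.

1EDE

Running sums (mod 255):
  after byte 0 (207): sum1=207, sum2=207
  after byte 1 (179): sum1=131, sum2=83
  after byte 2 (72): sum1=203, sum2=31
  after byte 3 (84): sum1=32, sum2=63
  after byte 4 (190): sum1=222, sum2=30
Checksum = sum2·256 + sum1 = 30·256 + 222 = 7902 = 0x1EDE.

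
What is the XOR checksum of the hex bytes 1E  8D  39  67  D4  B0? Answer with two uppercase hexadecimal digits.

A9

XOR the bytes together:
  start with 0x1E
  0x1E ⊕ 0x8D = 0x93
  0x93 ⊕ 0x39 = 0xAA
  0xAA ⊕ 0x67 = 0xCD
  0xCD ⊕ 0xD4 = 0x19
  0x19 ⊕ 0xB0 = 0xA9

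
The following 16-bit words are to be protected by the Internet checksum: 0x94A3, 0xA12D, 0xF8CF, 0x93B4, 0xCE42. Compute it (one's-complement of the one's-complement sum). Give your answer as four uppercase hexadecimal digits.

6F67

One's-complement addition (fold any carry out of bit 15 back into bit 0):
  0x94A3 + 0xA12D = 0x135D0 → wrap carry → 0x35D1
  0x35D1 + 0xF8CF = 0x12EA0 → wrap carry → 0x2EA1
  0x2EA1 + 0x93B4 = 0x0C255
  0xC255 + 0xCE42 = 0x19097 → wrap carry → 0x9098
One's-complement sum = 0x9098.
Checksum = ~0x9098 & 0xFFFF = 0x6F67.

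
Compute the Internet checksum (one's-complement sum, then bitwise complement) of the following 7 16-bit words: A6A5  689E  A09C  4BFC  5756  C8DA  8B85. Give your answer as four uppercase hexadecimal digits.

586C

One's-complement addition (fold any carry out of bit 15 back into bit 0):
  0xA6A5 + 0x689E = 0x10F43 → wrap carry → 0x0F44
  0x0F44 + 0xA09C = 0x0AFE0
  0xAFE0 + 0x4BFC = 0x0FBDC
  0xFBDC + 0x5756 = 0x15332 → wrap carry → 0x5333
  0x5333 + 0xC8DA = 0x11C0D → wrap carry → 0x1C0E
  0x1C0E + 0x8B85 = 0x0A793
One's-complement sum = 0xA793.
Checksum = ~0xA793 & 0xFFFF = 0x586C.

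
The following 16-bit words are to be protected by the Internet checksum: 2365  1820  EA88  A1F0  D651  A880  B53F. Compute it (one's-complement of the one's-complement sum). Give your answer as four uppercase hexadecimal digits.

03EF

One's-complement addition (fold any carry out of bit 15 back into bit 0):
  0x2365 + 0x1820 = 0x03B85
  0x3B85 + 0xEA88 = 0x1260D → wrap carry → 0x260E
  0x260E + 0xA1F0 = 0x0C7FE
  0xC7FE + 0xD651 = 0x19E4F → wrap carry → 0x9E50
  0x9E50 + 0xA880 = 0x146D0 → wrap carry → 0x46D1
  0x46D1 + 0xB53F = 0x0FC10
One's-complement sum = 0xFC10.
Checksum = ~0xFC10 & 0xFFFF = 0x03EF.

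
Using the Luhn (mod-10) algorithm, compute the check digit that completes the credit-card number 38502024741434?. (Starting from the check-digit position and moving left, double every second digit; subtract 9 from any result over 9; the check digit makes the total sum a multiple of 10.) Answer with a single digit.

Partial digits right→left: 4 3 4 1 4 7 4 2 0 2 0 5 8 3
Double every second digit counting from the check-digit position (so the 1st, 3rd, 5th, ... of the partial from the right).
  doubled (with −9 where >9): 8 8 8 8 0 0 7 → sum 39
  kept as-is: 3 1 7 2 2 5 3 → sum 23
Total = 39 + 23 = 62.
Check digit = (10 − (62 mod 10)) mod 10 = 8.

8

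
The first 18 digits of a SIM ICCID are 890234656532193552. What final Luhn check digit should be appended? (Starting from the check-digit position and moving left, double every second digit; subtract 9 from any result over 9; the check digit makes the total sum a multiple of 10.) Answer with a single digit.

Partial digits right→left: 2 5 5 3 9 1 2 3 5 6 5 6 4 3 2 0 9 8
Double every second digit counting from the check-digit position (so the 1st, 3rd, 5th, ... of the partial from the right).
  doubled (with −9 where >9): 4 1 9 4 1 1 8 4 9 → sum 41
  kept as-is: 5 3 1 3 6 6 3 0 8 → sum 35
Total = 41 + 35 = 76.
Check digit = (10 − (76 mod 10)) mod 10 = 4.

4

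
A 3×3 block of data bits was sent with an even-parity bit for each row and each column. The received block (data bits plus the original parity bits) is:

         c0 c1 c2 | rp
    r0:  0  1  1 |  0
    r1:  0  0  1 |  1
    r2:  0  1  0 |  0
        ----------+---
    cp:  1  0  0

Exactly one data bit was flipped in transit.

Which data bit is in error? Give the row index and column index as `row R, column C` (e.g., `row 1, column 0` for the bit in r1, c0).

row 2, column 0

Recompute each row's even parity and compare to rp:
  r0: data parity 0, sent rp 0 → ok
  r1: data parity 1, sent rp 1 → ok
  r2: data parity 1, sent rp 0 → mismatch
Recompute each column's even parity and compare to cp:
  c0: data parity 0, sent cp 1 → mismatch
  c1: data parity 0, sent cp 0 → ok
  c2: data parity 0, sent cp 0 → ok
Exactly one row (r2) and one column (c0) fail → the flipped bit is at their intersection.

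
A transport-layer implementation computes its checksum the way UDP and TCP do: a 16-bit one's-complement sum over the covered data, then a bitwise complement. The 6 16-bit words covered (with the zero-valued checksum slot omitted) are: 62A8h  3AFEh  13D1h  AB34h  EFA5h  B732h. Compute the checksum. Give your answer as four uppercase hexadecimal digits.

One's-complement addition (fold any carry out of bit 15 back into bit 0):
  0x62A8 + 0x3AFE = 0x09DA6
  0x9DA6 + 0x13D1 = 0x0B177
  0xB177 + 0xAB34 = 0x15CAB → wrap carry → 0x5CAC
  0x5CAC + 0xEFA5 = 0x14C51 → wrap carry → 0x4C52
  0x4C52 + 0xB732 = 0x10384 → wrap carry → 0x0385
One's-complement sum = 0x0385.
Checksum = ~0x0385 & 0xFFFF = 0xFC7A.

FC7A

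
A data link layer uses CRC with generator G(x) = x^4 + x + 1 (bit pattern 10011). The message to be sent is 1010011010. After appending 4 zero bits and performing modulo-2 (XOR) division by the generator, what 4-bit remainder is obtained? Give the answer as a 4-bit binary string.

Append 4 zeros: 10100110100000. Divide by 10011 (XOR where the leading bit is 1):
  pos 0: 10100 XOR 10011 = 00111
  pos 2: 11111 XOR 10011 = 01100
  pos 3: 11000 XOR 10011 = 01011
  pos 4: 10111 XOR 10011 = 00100
  pos 6: 10000 XOR 10011 = 00011
  pos 9: 11000 XOR 10011 = 01011
Remainder (last 4 bits) = 1011. This is the CRC / FCS.

1011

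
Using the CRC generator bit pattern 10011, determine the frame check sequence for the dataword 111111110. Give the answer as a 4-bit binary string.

1000

Append 4 zeros: 1111111100000. Divide by 10011 (XOR where the leading bit is 1):
  pos 0: 11111 XOR 10011 = 01100
  pos 1: 11001 XOR 10011 = 01010
  pos 2: 10101 XOR 10011 = 00110
  pos 4: 11010 XOR 10011 = 01001
  pos 5: 10010 XOR 10011 = 00001
Remainder (last 4 bits) = 1000. This is the CRC / FCS.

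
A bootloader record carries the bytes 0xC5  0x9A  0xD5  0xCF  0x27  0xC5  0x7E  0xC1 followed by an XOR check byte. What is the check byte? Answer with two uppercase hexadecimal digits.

XOR the bytes together:
  start with 0xC5
  0xC5 ⊕ 0x9A = 0x5F
  0x5F ⊕ 0xD5 = 0x8A
  0x8A ⊕ 0xCF = 0x45
  0x45 ⊕ 0x27 = 0x62
  0x62 ⊕ 0xC5 = 0xA7
  0xA7 ⊕ 0x7E = 0xD9
  0xD9 ⊕ 0xC1 = 0x18

18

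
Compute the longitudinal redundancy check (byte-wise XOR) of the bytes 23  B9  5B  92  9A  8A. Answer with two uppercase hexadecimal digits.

43

XOR the bytes together:
  start with 0x23
  0x23 ⊕ 0xB9 = 0x9A
  0x9A ⊕ 0x5B = 0xC1
  0xC1 ⊕ 0x92 = 0x53
  0x53 ⊕ 0x9A = 0xC9
  0xC9 ⊕ 0x8A = 0x43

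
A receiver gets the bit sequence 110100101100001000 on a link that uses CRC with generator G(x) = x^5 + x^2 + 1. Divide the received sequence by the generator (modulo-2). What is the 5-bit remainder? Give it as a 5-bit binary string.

01101

Modulo-2 division of 110100101100001000 by 100101:
  pos 0: 110100 XOR 100101 = 010001
  pos 1: 100011 XOR 100101 = 000110
  pos 4: 110011 XOR 100101 = 010110
  pos 5: 101100 XOR 100101 = 001001
  pos 7: 100100 XOR 100101 = 000001
  pos 12: 101000 XOR 100101 = 001101
Remainder = 01101 (nonzero — an error is detected).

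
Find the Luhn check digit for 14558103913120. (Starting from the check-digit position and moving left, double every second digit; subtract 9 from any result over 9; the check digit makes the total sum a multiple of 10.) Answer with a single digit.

1

Partial digits right→left: 0 2 1 3 1 9 3 0 1 8 5 5 4 1
Double every second digit counting from the check-digit position (so the 1st, 3rd, 5th, ... of the partial from the right).
  doubled (with −9 where >9): 0 2 2 6 2 1 8 → sum 21
  kept as-is: 2 3 9 0 8 5 1 → sum 28
Total = 21 + 28 = 49.
Check digit = (10 − (49 mod 10)) mod 10 = 1.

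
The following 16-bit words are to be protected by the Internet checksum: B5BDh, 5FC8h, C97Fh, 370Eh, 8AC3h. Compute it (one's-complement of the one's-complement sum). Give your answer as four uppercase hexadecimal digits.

5F28

One's-complement addition (fold any carry out of bit 15 back into bit 0):
  0xB5BD + 0x5FC8 = 0x11585 → wrap carry → 0x1586
  0x1586 + 0xC97F = 0x0DF05
  0xDF05 + 0x370E = 0x11613 → wrap carry → 0x1614
  0x1614 + 0x8AC3 = 0x0A0D7
One's-complement sum = 0xA0D7.
Checksum = ~0xA0D7 & 0xFFFF = 0x5F28.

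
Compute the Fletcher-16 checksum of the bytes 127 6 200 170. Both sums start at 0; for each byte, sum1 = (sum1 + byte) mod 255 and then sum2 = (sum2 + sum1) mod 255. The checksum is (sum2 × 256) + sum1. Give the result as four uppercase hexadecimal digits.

Running sums (mod 255):
  after byte 0 (127): sum1=127, sum2=127
  after byte 1 (6): sum1=133, sum2=5
  after byte 2 (200): sum1=78, sum2=83
  after byte 3 (170): sum1=248, sum2=76
Checksum = sum2·256 + sum1 = 76·256 + 248 = 19704 = 0x4CF8.

4CF8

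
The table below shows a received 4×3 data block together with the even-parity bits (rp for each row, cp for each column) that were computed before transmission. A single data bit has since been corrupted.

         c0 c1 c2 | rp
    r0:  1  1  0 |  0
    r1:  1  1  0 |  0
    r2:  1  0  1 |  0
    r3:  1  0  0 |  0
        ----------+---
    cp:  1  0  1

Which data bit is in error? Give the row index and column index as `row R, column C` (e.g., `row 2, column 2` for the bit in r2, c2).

row 3, column 0

Recompute each row's even parity and compare to rp:
  r0: data parity 0, sent rp 0 → ok
  r1: data parity 0, sent rp 0 → ok
  r2: data parity 0, sent rp 0 → ok
  r3: data parity 1, sent rp 0 → mismatch
Recompute each column's even parity and compare to cp:
  c0: data parity 0, sent cp 1 → mismatch
  c1: data parity 0, sent cp 0 → ok
  c2: data parity 1, sent cp 1 → ok
Exactly one row (r3) and one column (c0) fail → the flipped bit is at their intersection.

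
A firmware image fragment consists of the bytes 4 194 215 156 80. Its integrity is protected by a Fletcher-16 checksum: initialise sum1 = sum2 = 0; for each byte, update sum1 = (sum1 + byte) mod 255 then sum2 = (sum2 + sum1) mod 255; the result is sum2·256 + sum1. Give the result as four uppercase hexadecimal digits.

308B

Running sums (mod 255):
  after byte 0 (4): sum1=4, sum2=4
  after byte 1 (194): sum1=198, sum2=202
  after byte 2 (215): sum1=158, sum2=105
  after byte 3 (156): sum1=59, sum2=164
  after byte 4 (80): sum1=139, sum2=48
Checksum = sum2·256 + sum1 = 48·256 + 139 = 12427 = 0x308B.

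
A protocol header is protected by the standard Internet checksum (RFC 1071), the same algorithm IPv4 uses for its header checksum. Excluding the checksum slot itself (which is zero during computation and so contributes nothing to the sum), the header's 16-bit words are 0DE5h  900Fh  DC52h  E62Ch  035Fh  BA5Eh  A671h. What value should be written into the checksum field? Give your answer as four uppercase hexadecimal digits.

3B5C

One's-complement addition (fold any carry out of bit 15 back into bit 0):
  0x0DE5 + 0x900F = 0x09DF4
  0x9DF4 + 0xDC52 = 0x17A46 → wrap carry → 0x7A47
  0x7A47 + 0xE62C = 0x16073 → wrap carry → 0x6074
  0x6074 + 0x035F = 0x063D3
  0x63D3 + 0xBA5E = 0x11E31 → wrap carry → 0x1E32
  0x1E32 + 0xA671 = 0x0C4A3
One's-complement sum = 0xC4A3.
Checksum = ~0xC4A3 & 0xFFFF = 0x3B5C.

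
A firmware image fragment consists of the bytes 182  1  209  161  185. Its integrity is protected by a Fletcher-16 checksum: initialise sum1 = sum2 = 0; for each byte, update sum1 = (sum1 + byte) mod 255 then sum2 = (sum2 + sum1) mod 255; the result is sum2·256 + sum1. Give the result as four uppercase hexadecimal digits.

08E4

Running sums (mod 255):
  after byte 0 (182): sum1=182, sum2=182
  after byte 1 (1): sum1=183, sum2=110
  after byte 2 (209): sum1=137, sum2=247
  after byte 3 (161): sum1=43, sum2=35
  after byte 4 (185): sum1=228, sum2=8
Checksum = sum2·256 + sum1 = 8·256 + 228 = 2276 = 0x08E4.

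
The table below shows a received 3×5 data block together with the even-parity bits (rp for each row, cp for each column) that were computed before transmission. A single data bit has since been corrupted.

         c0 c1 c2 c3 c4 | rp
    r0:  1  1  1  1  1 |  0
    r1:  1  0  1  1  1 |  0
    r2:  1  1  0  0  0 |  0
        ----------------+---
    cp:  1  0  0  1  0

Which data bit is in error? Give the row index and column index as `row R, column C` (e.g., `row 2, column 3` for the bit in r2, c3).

Recompute each row's even parity and compare to rp:
  r0: data parity 1, sent rp 0 → mismatch
  r1: data parity 0, sent rp 0 → ok
  r2: data parity 0, sent rp 0 → ok
Recompute each column's even parity and compare to cp:
  c0: data parity 1, sent cp 1 → ok
  c1: data parity 0, sent cp 0 → ok
  c2: data parity 0, sent cp 0 → ok
  c3: data parity 0, sent cp 1 → mismatch
  c4: data parity 0, sent cp 0 → ok
Exactly one row (r0) and one column (c3) fail → the flipped bit is at their intersection.

row 0, column 3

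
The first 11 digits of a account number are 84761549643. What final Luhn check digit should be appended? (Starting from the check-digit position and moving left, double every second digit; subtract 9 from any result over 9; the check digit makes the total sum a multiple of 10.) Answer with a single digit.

Partial digits right→left: 3 4 6 9 4 5 1 6 7 4 8
Double every second digit counting from the check-digit position (so the 1st, 3rd, 5th, ... of the partial from the right).
  doubled (with −9 where >9): 6 3 8 2 5 7 → sum 31
  kept as-is: 4 9 5 6 4 → sum 28
Total = 31 + 28 = 59.
Check digit = (10 − (59 mod 10)) mod 10 = 1.

1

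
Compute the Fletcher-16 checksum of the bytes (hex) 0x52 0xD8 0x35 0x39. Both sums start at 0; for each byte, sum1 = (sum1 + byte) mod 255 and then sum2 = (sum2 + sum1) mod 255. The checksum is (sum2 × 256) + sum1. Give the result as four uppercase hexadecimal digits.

Running sums (mod 255):
  after byte 0 (0x52): sum1=82, sum2=82
  after byte 1 (0xD8): sum1=43, sum2=125
  after byte 2 (0x35): sum1=96, sum2=221
  after byte 3 (0x39): sum1=153, sum2=119
Checksum = sum2·256 + sum1 = 119·256 + 153 = 30617 = 0x7799.

7799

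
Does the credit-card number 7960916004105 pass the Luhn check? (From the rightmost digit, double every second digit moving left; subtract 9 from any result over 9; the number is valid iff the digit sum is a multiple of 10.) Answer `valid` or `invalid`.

invalid

From the right, keep odd positions and double even positions (subtract 9 from any doubled value over 9):
  doubled (positions 2,4,...): 0 8 0 2 0 9 → sum 19
  kept (positions 1,3,...): 5 1 0 6 9 6 7 → sum 34
Total = 53.
53 mod 10 = 3, so the number is invalid.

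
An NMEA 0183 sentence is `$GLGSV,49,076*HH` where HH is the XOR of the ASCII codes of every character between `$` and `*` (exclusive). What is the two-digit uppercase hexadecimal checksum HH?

75

XOR the ASCII codes of the payload characters:
  'G' = 0x47 → acc = 0x47
  'L' = 0x4C → acc = 0x0B
  'G' = 0x47 → acc = 0x4C
  'S' = 0x53 → acc = 0x1F
  'V' = 0x56 → acc = 0x49
  ',' = 0x2C → acc = 0x65
  '4' = 0x34 → acc = 0x51
  '9' = 0x39 → acc = 0x68
  ',' = 0x2C → acc = 0x44
  '0' = 0x30 → acc = 0x74
  '7' = 0x37 → acc = 0x43
  '6' = 0x36 → acc = 0x75
Checksum = 0x75.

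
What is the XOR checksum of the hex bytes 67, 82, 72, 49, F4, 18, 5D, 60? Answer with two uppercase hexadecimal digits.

XOR the bytes together:
  start with 0x67
  0x67 ⊕ 0x82 = 0xE5
  0xE5 ⊕ 0x72 = 0x97
  0x97 ⊕ 0x49 = 0xDE
  0xDE ⊕ 0xF4 = 0x2A
  0x2A ⊕ 0x18 = 0x32
  0x32 ⊕ 0x5D = 0x6F
  0x6F ⊕ 0x60 = 0x0F

0F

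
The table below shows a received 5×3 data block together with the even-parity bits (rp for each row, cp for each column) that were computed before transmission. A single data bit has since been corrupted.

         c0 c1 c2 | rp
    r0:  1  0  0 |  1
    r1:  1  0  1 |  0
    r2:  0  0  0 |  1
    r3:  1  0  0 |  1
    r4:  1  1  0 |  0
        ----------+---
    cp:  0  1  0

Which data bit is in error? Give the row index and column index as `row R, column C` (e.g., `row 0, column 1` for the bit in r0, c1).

Recompute each row's even parity and compare to rp:
  r0: data parity 1, sent rp 1 → ok
  r1: data parity 0, sent rp 0 → ok
  r2: data parity 0, sent rp 1 → mismatch
  r3: data parity 1, sent rp 1 → ok
  r4: data parity 0, sent rp 0 → ok
Recompute each column's even parity and compare to cp:
  c0: data parity 0, sent cp 0 → ok
  c1: data parity 1, sent cp 1 → ok
  c2: data parity 1, sent cp 0 → mismatch
Exactly one row (r2) and one column (c2) fail → the flipped bit is at their intersection.

row 2, column 2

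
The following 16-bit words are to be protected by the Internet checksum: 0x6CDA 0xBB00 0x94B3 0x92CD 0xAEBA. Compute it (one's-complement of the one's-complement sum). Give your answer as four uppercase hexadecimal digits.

One's-complement addition (fold any carry out of bit 15 back into bit 0):
  0x6CDA + 0xBB00 = 0x127DA → wrap carry → 0x27DB
  0x27DB + 0x94B3 = 0x0BC8E
  0xBC8E + 0x92CD = 0x14F5B → wrap carry → 0x4F5C
  0x4F5C + 0xAEBA = 0x0FE16
One's-complement sum = 0xFE16.
Checksum = ~0xFE16 & 0xFFFF = 0x01E9.

01E9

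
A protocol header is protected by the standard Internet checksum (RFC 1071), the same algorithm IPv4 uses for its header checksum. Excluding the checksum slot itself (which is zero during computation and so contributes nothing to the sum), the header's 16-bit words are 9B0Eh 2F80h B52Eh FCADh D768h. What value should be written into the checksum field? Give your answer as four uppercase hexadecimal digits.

One's-complement addition (fold any carry out of bit 15 back into bit 0):
  0x9B0E + 0x2F80 = 0x0CA8E
  0xCA8E + 0xB52E = 0x17FBC → wrap carry → 0x7FBD
  0x7FBD + 0xFCAD = 0x17C6A → wrap carry → 0x7C6B
  0x7C6B + 0xD768 = 0x153D3 → wrap carry → 0x53D4
One's-complement sum = 0x53D4.
Checksum = ~0x53D4 & 0xFFFF = 0xAC2B.

AC2B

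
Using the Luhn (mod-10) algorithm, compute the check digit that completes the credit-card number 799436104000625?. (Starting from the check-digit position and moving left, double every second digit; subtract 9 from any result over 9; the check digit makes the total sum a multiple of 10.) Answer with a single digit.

Partial digits right→left: 5 2 6 0 0 0 4 0 1 6 3 4 9 9 7
Double every second digit counting from the check-digit position (so the 1st, 3rd, 5th, ... of the partial from the right).
  doubled (with −9 where >9): 1 3 0 8 2 6 9 5 → sum 34
  kept as-is: 2 0 0 0 6 4 9 → sum 21
Total = 34 + 21 = 55.
Check digit = (10 − (55 mod 10)) mod 10 = 5.

5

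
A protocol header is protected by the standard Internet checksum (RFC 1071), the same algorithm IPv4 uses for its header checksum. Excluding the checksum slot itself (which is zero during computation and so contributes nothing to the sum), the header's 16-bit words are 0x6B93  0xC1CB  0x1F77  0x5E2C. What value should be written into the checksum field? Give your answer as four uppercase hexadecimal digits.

54FD

One's-complement addition (fold any carry out of bit 15 back into bit 0):
  0x6B93 + 0xC1CB = 0x12D5E → wrap carry → 0x2D5F
  0x2D5F + 0x1F77 = 0x04CD6
  0x4CD6 + 0x5E2C = 0x0AB02
One's-complement sum = 0xAB02.
Checksum = ~0xAB02 & 0xFFFF = 0x54FD.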